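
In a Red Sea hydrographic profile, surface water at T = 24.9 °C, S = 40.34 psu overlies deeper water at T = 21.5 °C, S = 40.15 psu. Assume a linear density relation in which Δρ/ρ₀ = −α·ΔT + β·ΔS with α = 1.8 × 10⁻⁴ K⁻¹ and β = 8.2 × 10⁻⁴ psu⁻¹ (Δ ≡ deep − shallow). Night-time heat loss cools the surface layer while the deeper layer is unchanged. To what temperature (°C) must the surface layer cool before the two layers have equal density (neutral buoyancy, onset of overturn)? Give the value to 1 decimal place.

22.4 °C

Neutral buoyancy requires Δρ = 0, i.e. −α(T_deep − T_surf′) + β(S_deep − S_surf) = 0.
T_surf′ = T_deep − (β/α)·ΔS = 21.5 − (8.2 × 10⁻⁴/1.8 × 10⁻⁴)·(-0.19) = 22.366 °C.
Cooling required: 24.9 − (22.366) = 2.534 °C.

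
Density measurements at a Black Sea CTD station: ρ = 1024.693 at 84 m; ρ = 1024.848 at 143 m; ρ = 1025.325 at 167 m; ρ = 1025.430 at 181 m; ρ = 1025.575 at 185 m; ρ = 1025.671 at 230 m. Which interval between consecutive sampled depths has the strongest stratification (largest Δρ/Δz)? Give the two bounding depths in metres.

Compute the density gradient over each adjacent pair:
  84–143 m: Δρ/Δz = 0.155/59 = 2.6 × 10⁻³ kg m⁻⁴
  143–167 m: Δρ/Δz = 0.477/24 = 0.020 kg m⁻⁴
  167–181 m: Δρ/Δz = 0.105/14 = 7.5 × 10⁻³ kg m⁻⁴
  181–185 m: Δρ/Δz = 0.145/4 = 0.036 kg m⁻⁴
  185–230 m: Δρ/Δz = 0.096/45 = 2.1 × 10⁻³ kg m⁻⁴
The largest gradient is in the 181–185 m interval — the pycnocline.

181–185 m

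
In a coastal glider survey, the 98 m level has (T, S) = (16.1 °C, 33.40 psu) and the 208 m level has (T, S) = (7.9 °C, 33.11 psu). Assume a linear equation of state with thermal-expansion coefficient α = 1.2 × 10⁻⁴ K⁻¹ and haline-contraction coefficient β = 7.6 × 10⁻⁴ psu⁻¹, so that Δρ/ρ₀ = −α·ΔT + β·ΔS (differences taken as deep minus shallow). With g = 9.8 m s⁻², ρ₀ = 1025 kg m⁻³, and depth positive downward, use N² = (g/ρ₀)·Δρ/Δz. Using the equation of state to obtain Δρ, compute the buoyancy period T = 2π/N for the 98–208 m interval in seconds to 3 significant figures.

762 s

ΔT = -8.2 K, ΔS = -0.29 psu (deep − shallow).
Δρ/ρ₀ = −αΔT + βΔS = 9.84 × 10⁻⁴ − 2.204 × 10⁻⁴ = 7.636 × 10⁻⁴, so Δρ ≈ 0.7827 kg m⁻³.
N² = (g/ρ₀)·Δρ/Δz = g·(Δρ/ρ₀)/Δz = 9.8 × 7.636 × 10⁻⁴ / 110 = 6.8030 × 10⁻⁵ s⁻².
N = √(6.8030 × 10⁻⁵) = 8.2480 × 10⁻³ rad s⁻¹ → T = 2π/N = 761.78 s ≈ 762 s.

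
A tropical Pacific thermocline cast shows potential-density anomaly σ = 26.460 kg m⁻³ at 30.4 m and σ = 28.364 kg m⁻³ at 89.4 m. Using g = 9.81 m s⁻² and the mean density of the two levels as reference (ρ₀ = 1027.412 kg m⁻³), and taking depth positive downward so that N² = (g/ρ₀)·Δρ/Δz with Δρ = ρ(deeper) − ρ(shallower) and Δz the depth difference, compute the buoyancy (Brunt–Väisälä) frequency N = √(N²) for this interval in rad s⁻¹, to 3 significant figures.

0.0176 rad s⁻¹

Δρ = 1028.364 − 1026.460 = 1.904 kg m⁻³ over Δz = 89.4 − 30.4 = 59 m.
N² = (9.81/1027.412) × (1.904/59) = 3.0813 × 10⁻⁴ s⁻².
N = √(3.0813 × 10⁻⁴) = 0.017554 rad s⁻¹ ≈ 0.0176 rad s⁻¹.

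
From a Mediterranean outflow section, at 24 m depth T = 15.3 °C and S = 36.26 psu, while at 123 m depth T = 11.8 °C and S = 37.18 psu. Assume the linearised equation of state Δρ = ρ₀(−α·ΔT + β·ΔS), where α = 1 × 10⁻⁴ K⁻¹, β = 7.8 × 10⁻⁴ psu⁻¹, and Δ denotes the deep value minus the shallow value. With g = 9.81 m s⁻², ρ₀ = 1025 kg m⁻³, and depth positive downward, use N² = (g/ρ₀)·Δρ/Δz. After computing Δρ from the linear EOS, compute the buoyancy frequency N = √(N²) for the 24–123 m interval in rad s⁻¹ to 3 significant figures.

ΔT = -3.5 K, ΔS = +0.92 psu (deep − shallow).
Δρ/ρ₀ = −αΔT + βΔS = 3.50 × 10⁻⁴ + 7.176 × 10⁻⁴ = 1.0676 × 10⁻³, so Δρ ≈ 1.094 kg m⁻³.
N² = (g/ρ₀)·Δρ/Δz = g·(Δρ/ρ₀)/Δz = 9.81 × 1.0676 × 10⁻³ / 99 = 1.0579 × 10⁻⁴ s⁻².
N = √(1.0579 × 10⁻⁴) = 0.010285 rad s⁻¹ ≈ 0.0103 rad s⁻¹.

0.0103 rad s⁻¹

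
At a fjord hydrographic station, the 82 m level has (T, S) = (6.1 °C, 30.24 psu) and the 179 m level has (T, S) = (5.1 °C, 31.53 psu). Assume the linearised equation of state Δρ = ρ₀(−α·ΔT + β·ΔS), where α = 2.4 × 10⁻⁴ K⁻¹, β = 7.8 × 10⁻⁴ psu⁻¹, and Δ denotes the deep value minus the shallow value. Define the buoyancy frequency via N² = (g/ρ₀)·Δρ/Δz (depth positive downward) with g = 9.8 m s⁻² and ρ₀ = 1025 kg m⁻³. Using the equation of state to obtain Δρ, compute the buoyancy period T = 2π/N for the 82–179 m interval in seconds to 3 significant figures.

560 s

ΔT = -1.0 K, ΔS = +1.29 psu (deep − shallow).
Δρ/ρ₀ = −αΔT + βΔS = 2.40 × 10⁻⁴ + 1.0062 × 10⁻³ = 1.2462 × 10⁻³, so Δρ ≈ 1.277 kg m⁻³.
N² = (g/ρ₀)·Δρ/Δz = g·(Δρ/ρ₀)/Δz = 9.8 × 1.2462 × 10⁻³ / 97 = 1.2590 × 10⁻⁴ s⁻².
N = √(1.2590 × 10⁻⁴) = 0.011221 rad s⁻¹ → T = 2π/N = 559.95 s ≈ 560 s.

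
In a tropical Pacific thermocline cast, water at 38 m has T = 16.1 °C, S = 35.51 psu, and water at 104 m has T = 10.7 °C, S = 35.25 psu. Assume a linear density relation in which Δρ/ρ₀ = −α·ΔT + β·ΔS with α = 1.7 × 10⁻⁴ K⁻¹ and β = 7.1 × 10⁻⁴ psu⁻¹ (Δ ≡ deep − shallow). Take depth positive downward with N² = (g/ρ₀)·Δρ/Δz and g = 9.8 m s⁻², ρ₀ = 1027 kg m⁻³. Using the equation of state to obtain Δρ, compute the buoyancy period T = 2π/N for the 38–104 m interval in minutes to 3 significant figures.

ΔT = -5.4 K, ΔS = -0.26 psu (deep − shallow).
Δρ/ρ₀ = −αΔT + βΔS = 9.18 × 10⁻⁴ − 1.846 × 10⁻⁴ = 7.334 × 10⁻⁴, so Δρ ≈ 0.7532 kg m⁻³.
N² = (g/ρ₀)·Δρ/Δz = g·(Δρ/ρ₀)/Δz = 9.8 × 7.334 × 10⁻⁴ / 66 = 1.0890 × 10⁻⁴ s⁻².
N = √(1.0890 × 10⁻⁴) = 0.010436 rad s⁻¹ → T = 2π/N = 602.07 s = 10.035 min ≈ 10.0 min.

10.0 min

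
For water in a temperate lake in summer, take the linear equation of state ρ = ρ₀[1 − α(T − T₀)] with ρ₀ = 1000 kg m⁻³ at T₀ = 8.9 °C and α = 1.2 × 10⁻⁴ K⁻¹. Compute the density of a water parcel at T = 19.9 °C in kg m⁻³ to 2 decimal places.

T − T₀ = +11.0 K.
Bracket = 1 − α·(+11.0) = 1 + (-1.32 × 10⁻³) = 0.9986800.
ρ = 1000 × 0.9986800 = 998.68 kg m⁻³.

998.68 kg m⁻³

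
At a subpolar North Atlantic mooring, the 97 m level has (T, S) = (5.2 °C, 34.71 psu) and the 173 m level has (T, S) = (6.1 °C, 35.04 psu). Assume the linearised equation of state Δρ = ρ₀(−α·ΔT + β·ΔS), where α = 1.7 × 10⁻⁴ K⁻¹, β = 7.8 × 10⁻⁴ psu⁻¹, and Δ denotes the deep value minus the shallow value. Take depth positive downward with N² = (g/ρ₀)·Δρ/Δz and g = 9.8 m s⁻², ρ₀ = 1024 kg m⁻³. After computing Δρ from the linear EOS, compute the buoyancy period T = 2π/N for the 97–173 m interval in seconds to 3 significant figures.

1.71 × 10³ s

ΔT = +0.9 K, ΔS = +0.33 psu (deep − shallow).
Δρ/ρ₀ = −αΔT + βΔS = -1.53 × 10⁻⁴ + 2.574 × 10⁻⁴ = 1.044 × 10⁻⁴, so Δρ ≈ 0.1069 kg m⁻³.
N² = (g/ρ₀)·Δρ/Δz = g·(Δρ/ρ₀)/Δz = 9.8 × 1.044 × 10⁻⁴ / 76 = 1.3462 × 10⁻⁵ s⁻².
N = √(1.3462 × 10⁻⁵) = 3.6691 × 10⁻³ rad s⁻¹ → T = 2π/N = 1.7125 × 10³ s ≈ 1.71 × 10³ s.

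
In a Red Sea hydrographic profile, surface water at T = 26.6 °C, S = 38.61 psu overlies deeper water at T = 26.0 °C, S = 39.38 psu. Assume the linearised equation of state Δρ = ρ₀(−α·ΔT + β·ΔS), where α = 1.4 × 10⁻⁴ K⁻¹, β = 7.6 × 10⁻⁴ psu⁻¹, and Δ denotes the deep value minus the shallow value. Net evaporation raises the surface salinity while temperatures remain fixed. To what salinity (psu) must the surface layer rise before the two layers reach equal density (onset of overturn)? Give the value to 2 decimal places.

39.49 psu

Neutral buoyancy requires −α(T_deep − T_surf) + β(S_deep − S_surf′) = 0.
S_surf′ = S_deep − (α/β)·ΔT = 39.38 − (1.4 × 10⁻⁴/7.6 × 10⁻⁴)·(-0.6) = 39.4905 psu.
Increase required: 39.4905 − 38.61 = 0.8805 psu.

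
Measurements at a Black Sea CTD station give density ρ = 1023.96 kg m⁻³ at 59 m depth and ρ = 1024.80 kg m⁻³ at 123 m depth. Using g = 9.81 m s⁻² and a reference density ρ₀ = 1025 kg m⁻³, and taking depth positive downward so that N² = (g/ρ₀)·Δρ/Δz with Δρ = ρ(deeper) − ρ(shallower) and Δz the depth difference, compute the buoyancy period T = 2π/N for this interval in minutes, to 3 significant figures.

9.34 min

Δρ = 1024.80 − 1023.96 = 0.84 kg m⁻³ over Δz = 123 − 59 = 64 m.
N² = (9.81/1025) × (0.84/64) = 1.2562 × 10⁻⁴ s⁻².
N = √(1.2562 × 10⁻⁴) = 0.011208 rad s⁻¹, so T = 2π/N = 560.60 s = 9.3433 min ≈ 9.34 min.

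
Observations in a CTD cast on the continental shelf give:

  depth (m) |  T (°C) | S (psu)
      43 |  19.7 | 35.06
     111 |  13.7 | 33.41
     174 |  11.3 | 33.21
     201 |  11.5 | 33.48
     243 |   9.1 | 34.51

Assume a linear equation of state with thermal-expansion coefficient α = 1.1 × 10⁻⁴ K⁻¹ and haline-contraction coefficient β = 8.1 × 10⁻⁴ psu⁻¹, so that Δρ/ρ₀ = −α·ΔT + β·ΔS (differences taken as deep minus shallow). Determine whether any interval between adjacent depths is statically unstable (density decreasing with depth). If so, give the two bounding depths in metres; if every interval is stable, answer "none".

Evaluate Δρ/ρ₀ = −αΔT + βΔS across each adjacent pair:
  43–111 m: −αΔT+βΔS = −(1.1 × 10⁻⁴)(-6.0)+(8.1 × 10⁻⁴)(-1.65) = -6.8 × 10⁻⁴ → UNSTABLE
  111–174 m: −αΔT+βΔS = −(1.1 × 10⁻⁴)(-2.4)+(8.1 × 10⁻⁴)(-0.20) = 1.0 × 10⁻⁴ → stable
  174–201 m: −αΔT+βΔS = −(1.1 × 10⁻⁴)(+0.2)+(8.1 × 10⁻⁴)(+0.27) = 2.0 × 10⁻⁴ → stable
  201–243 m: −αΔT+βΔS = −(1.1 × 10⁻⁴)(-2.4)+(8.1 × 10⁻⁴)(+1.03) = 1.1 × 10⁻³ → stable
The 43–111 m interval has Δρ < 0: lighter water underlies denser water.

43–111 m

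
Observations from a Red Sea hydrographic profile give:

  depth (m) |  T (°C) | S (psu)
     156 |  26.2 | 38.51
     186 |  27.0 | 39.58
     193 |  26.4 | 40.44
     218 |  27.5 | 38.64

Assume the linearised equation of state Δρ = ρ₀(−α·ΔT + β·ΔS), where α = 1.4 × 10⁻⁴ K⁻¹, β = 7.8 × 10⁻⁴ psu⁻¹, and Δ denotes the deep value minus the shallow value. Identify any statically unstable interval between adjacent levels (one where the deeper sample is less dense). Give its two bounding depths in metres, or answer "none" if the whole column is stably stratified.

193–218 m

Evaluate Δρ/ρ₀ = −αΔT + βΔS across each adjacent pair:
  156–186 m: −αΔT+βΔS = −(1.4 × 10⁻⁴)(+0.8)+(7.8 × 10⁻⁴)(+1.07) = 7.2 × 10⁻⁴ → stable
  186–193 m: −αΔT+βΔS = −(1.4 × 10⁻⁴)(-0.6)+(7.8 × 10⁻⁴)(+0.86) = 7.5 × 10⁻⁴ → stable
  193–218 m: −αΔT+βΔS = −(1.4 × 10⁻⁴)(+1.1)+(7.8 × 10⁻⁴)(-1.80) = -1.6 × 10⁻³ → UNSTABLE
The 193–218 m interval has Δρ < 0: lighter water underlies denser water.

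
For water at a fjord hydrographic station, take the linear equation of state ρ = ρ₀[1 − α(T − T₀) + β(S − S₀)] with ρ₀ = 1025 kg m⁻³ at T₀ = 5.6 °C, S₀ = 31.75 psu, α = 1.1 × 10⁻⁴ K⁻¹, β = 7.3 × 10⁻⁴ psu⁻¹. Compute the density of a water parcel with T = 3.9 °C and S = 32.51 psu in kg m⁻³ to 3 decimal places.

1025.760 kg m⁻³

T − T₀ = -1.7 K, S − S₀ = +0.76 psu.
Bracket = 1 − α·(-1.7) + β·(+0.76) = 1 + (7.418 × 10⁻⁴) = 1.0007418.
ρ = 1025 × 1.0007418 = 1025.760 kg m⁻³.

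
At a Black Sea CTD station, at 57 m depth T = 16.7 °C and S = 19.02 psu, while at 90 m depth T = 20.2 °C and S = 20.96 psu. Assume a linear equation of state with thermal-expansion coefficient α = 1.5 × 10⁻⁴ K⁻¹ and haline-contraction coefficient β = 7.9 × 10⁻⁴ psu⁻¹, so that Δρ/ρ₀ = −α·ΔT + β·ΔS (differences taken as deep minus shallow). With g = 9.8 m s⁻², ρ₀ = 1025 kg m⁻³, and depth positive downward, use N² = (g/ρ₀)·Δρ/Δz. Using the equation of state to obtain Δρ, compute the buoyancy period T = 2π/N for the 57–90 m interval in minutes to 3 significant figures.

ΔT = +3.5 K, ΔS = +1.94 psu (deep − shallow).
Δρ/ρ₀ = −αΔT + βΔS = -5.25 × 10⁻⁴ + 1.5326 × 10⁻³ = 1.0076 × 10⁻³, so Δρ ≈ 1.033 kg m⁻³.
N² = (g/ρ₀)·Δρ/Δz = g·(Δρ/ρ₀)/Δz = 9.8 × 1.0076 × 10⁻³ / 33 = 2.9923 × 10⁻⁴ s⁻².
N = √(2.9923 × 10⁻⁴) = 0.017298 rad s⁻¹ → T = 2π/N = 363.23 s = 6.0538 min ≈ 6.05 min.

6.05 min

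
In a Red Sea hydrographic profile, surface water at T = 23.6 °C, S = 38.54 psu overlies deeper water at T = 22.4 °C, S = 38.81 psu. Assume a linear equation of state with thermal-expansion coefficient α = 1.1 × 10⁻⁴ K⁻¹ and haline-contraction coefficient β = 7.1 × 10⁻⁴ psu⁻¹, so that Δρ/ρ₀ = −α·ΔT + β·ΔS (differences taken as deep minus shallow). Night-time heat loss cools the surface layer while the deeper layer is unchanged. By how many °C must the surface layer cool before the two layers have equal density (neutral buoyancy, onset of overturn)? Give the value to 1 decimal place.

2.9 °C

Neutral buoyancy requires Δρ = 0, i.e. −α(T_deep − T_surf′) + β(S_deep − S_surf) = 0.
T_surf′ = T_deep − (β/α)·ΔS = 22.4 − (7.1 × 10⁻⁴/1.1 × 10⁻⁴)·(+0.27) = 20.657 °C.
Cooling required: 23.6 − (20.657) = 2.943 °C.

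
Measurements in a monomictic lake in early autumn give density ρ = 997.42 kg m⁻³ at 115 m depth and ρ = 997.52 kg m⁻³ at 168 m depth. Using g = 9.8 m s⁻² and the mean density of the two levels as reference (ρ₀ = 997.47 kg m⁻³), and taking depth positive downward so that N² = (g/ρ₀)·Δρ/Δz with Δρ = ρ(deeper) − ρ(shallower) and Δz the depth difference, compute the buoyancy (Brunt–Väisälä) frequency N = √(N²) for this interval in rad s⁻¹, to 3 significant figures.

Δρ = 997.52 − 997.42 = 0.10 kg m⁻³ over Δz = 168 − 115 = 53 m.
N² = (9.8/997.47) × (0.10/53) = 1.8537 × 10⁻⁵ s⁻².
N = √(1.8537 × 10⁻⁵) = 4.3055 × 10⁻³ rad s⁻¹ ≈ 4.31 × 10⁻³ rad s⁻¹.

4.31 × 10⁻³ rad s⁻¹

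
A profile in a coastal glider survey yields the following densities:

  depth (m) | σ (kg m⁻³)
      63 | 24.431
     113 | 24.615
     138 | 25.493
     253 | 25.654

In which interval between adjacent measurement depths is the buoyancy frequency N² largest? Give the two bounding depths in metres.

113–138 m

Compute the density gradient over each adjacent pair:
  63–113 m: Δρ/Δz = 0.184/50 = 3.7 × 10⁻³ kg m⁻⁴
  113–138 m: Δρ/Δz = 0.878/25 = 0.035 kg m⁻⁴
  138–253 m: Δρ/Δz = 0.161/115 = 1.4 × 10⁻³ kg m⁻⁴
The largest gradient is in the 113–138 m interval — the pycnocline.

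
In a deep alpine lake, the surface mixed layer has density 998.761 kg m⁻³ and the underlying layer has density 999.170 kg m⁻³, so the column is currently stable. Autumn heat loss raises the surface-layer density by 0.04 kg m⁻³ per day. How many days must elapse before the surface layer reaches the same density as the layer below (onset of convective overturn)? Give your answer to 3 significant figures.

Density deficit of the surface layer: 999.170 − 998.761 = 0.409 kg m⁻³.
Required change = 0.409 / 0.04 = 10.2 days.

10.2 days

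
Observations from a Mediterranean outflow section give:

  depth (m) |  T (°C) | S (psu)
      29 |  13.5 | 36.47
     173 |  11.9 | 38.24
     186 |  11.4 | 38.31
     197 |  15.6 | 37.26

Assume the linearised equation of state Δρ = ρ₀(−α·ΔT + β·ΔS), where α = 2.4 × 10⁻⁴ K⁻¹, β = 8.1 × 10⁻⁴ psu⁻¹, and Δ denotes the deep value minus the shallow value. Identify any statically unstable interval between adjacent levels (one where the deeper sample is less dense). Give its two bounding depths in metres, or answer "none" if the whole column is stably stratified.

186–197 m

Evaluate Δρ/ρ₀ = −αΔT + βΔS across each adjacent pair:
  29–173 m: −αΔT+βΔS = −(2.4 × 10⁻⁴)(-1.6)+(8.1 × 10⁻⁴)(+1.77) = 1.8 × 10⁻³ → stable
  173–186 m: −αΔT+βΔS = −(2.4 × 10⁻⁴)(-0.5)+(8.1 × 10⁻⁴)(+0.07) = 1.8 × 10⁻⁴ → stable
  186–197 m: −αΔT+βΔS = −(2.4 × 10⁻⁴)(+4.2)+(8.1 × 10⁻⁴)(-1.05) = -1.9 × 10⁻³ → UNSTABLE
The 186–197 m interval has Δρ < 0: lighter water underlies denser water.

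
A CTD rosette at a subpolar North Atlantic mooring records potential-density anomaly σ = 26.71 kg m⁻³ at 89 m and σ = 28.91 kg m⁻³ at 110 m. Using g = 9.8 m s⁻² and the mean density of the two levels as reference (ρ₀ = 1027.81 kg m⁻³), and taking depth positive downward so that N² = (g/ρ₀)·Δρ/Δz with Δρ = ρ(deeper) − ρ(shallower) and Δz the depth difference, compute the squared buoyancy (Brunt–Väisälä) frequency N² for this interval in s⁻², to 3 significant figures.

Δρ = 1028.91 − 1026.71 = 2.20 kg m⁻³ over Δz = 110 − 89 = 21 m.
N² = (9.8/1027.81) × (2.20/21) = 9.9889 × 10⁻⁴ s⁻² ≈ 9.99 × 10⁻⁴ s⁻².
N² > 0, so the interval is statically stable.

9.99 × 10⁻⁴ s⁻²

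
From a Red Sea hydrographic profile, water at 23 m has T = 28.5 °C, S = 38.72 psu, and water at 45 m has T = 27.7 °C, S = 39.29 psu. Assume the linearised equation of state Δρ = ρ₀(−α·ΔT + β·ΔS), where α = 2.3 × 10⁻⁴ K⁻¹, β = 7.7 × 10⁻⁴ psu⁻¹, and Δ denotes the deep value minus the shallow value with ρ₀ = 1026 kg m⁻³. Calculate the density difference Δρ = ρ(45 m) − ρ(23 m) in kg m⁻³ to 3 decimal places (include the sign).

+0.639 kg m⁻³

ΔT = -0.8 K, ΔS = +0.57 psu (deep − shallow).
Δρ/ρ₀ = −(2.3 × 10⁻⁴)(-0.8) + (7.7 × 10⁻⁴)(+0.57) = 6.229 × 10⁻⁴.
Δρ = 1026 × (6.229 × 10⁻⁴) = +0.639 kg m⁻³.
Positive Δρ: denser below, stable.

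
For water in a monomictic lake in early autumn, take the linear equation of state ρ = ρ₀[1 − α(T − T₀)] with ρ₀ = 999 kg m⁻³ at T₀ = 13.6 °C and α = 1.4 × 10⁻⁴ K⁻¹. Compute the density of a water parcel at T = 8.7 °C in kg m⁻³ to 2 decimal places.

999.69 kg m⁻³

T − T₀ = -4.9 K.
Bracket = 1 − α·(-4.9) = 1 + (6.86 × 10⁻⁴) = 1.0006860.
ρ = 999 × 1.0006860 = 999.69 kg m⁻³.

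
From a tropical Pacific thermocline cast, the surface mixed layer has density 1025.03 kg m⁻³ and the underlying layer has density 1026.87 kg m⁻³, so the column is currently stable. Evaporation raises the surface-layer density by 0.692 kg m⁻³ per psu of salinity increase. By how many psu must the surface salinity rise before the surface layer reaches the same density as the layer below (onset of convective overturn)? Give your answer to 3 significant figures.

Density deficit of the surface layer: 1026.87 − 1025.03 = 1.84 kg m⁻³.
Required change = 1.84 / 0.692 = 2.66 psu.

2.66 psu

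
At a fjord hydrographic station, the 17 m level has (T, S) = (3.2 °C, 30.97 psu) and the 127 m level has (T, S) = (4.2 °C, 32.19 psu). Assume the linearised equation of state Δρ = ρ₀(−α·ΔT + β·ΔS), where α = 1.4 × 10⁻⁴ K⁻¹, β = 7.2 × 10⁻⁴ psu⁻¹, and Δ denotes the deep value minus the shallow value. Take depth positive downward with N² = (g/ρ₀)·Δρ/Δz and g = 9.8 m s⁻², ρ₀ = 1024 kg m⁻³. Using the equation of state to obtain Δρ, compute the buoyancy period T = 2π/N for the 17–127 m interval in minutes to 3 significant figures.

12.9 min

ΔT = +1.0 K, ΔS = +1.22 psu (deep − shallow).
Δρ/ρ₀ = −αΔT + βΔS = -1.40 × 10⁻⁴ + 8.784 × 10⁻⁴ = 7.384 × 10⁻⁴, so Δρ ≈ 0.7561 kg m⁻³.
N² = (g/ρ₀)·Δρ/Δz = g·(Δρ/ρ₀)/Δz = 9.8 × 7.384 × 10⁻⁴ / 110 = 6.5785 × 10⁻⁵ s⁻².
N = √(6.5785 × 10⁻⁵) = 8.1108 × 10⁻³ rad s⁻¹ → T = 2π/N = 774.67 s = 12.911 min ≈ 12.9 min.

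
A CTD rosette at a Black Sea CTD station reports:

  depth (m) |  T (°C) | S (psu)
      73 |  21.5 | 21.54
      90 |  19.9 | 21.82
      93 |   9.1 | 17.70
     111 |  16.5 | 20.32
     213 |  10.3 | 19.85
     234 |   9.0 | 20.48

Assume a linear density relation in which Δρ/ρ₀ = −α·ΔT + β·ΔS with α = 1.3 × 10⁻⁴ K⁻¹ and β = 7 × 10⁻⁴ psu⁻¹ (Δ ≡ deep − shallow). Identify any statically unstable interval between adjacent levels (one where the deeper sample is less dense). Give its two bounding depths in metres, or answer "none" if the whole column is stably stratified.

90–93 m

Evaluate Δρ/ρ₀ = −αΔT + βΔS across each adjacent pair:
  73–90 m: −αΔT+βΔS = −(1.3 × 10⁻⁴)(-1.6)+(7 × 10⁻⁴)(+0.28) = 4.0 × 10⁻⁴ → stable
  90–93 m: −αΔT+βΔS = −(1.3 × 10⁻⁴)(-10.8)+(7 × 10⁻⁴)(-4.12) = -1.5 × 10⁻³ → UNSTABLE
  93–111 m: −αΔT+βΔS = −(1.3 × 10⁻⁴)(+7.4)+(7 × 10⁻⁴)(+2.62) = 8.7 × 10⁻⁴ → stable
  111–213 m: −αΔT+βΔS = −(1.3 × 10⁻⁴)(-6.2)+(7 × 10⁻⁴)(-0.47) = 4.8 × 10⁻⁴ → stable
  213–234 m: −αΔT+βΔS = −(1.3 × 10⁻⁴)(-1.3)+(7 × 10⁻⁴)(+0.63) = 6.1 × 10⁻⁴ → stable
The 90–93 m interval has Δρ < 0: lighter water underlies denser water.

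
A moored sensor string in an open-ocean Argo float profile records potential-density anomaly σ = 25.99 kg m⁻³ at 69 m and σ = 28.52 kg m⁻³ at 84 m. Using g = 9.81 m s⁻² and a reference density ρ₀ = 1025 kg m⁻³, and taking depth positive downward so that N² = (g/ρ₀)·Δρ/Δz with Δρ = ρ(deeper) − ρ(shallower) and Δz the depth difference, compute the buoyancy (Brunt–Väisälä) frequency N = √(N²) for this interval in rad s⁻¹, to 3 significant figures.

0.0402 rad s⁻¹

Δρ = 1028.52 − 1025.99 = 2.53 kg m⁻³ over Δz = 84 − 69 = 15 m.
N² = (9.81/1025) × (2.53/15) = 1.6143 × 10⁻³ s⁻².
N = √(1.6143 × 10⁻³) = 0.040178 rad s⁻¹ ≈ 0.0402 rad s⁻¹.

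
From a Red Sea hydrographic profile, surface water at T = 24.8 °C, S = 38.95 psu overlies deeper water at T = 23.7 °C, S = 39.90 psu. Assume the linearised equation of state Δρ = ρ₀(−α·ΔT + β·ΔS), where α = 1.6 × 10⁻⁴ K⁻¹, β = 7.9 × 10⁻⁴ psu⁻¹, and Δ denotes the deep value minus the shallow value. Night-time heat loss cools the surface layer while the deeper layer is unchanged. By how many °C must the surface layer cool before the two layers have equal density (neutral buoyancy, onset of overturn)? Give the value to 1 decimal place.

5.8 °C

Neutral buoyancy requires Δρ = 0, i.e. −α(T_deep − T_surf′) + β(S_deep − S_surf) = 0.
T_surf′ = T_deep − (β/α)·ΔS = 23.7 − (7.9 × 10⁻⁴/1.6 × 10⁻⁴)·(+0.95) = 19.009 °C.
Cooling required: 24.8 − (19.009) = 5.791 °C.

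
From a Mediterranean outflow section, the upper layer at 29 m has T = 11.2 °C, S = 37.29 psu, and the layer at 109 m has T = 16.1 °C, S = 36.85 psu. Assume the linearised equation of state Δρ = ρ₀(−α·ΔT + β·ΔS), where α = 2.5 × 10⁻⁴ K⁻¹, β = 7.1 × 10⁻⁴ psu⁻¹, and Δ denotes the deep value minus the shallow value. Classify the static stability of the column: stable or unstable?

unstable

ΔT = 16.1 − 11.2 = +4.9 K and ΔS = 36.85 − 37.29 = -0.44 psu (deep − shallow).
−αΔT = -1.225 × 10⁻³; βΔS = -3.124 × 10⁻⁴; sum Δρ/ρ₀ = -1.5374 × 10⁻³.
Δρ/ρ₀ < 0, so Δρ < 0: deeper water is lighter → statically unstable; the column would overturn.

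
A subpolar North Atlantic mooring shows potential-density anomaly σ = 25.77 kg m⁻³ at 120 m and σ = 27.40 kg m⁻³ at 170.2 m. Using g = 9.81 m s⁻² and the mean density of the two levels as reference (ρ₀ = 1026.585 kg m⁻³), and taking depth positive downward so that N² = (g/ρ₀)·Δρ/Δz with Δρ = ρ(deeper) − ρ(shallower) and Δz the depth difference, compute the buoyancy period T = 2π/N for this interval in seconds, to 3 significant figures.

Δρ = 1027.40 − 1025.77 = 1.63 kg m⁻³ over Δz = 170.2 − 120 = 50.2 m.
N² = (9.81/1026.585) × (1.63/50.2) = 3.1028 × 10⁻⁴ s⁻².
N = √(3.1028 × 10⁻⁴) = 0.017615 rad s⁻¹, so T = 2π/N = 356.70 s ≈ 357 s.

357 s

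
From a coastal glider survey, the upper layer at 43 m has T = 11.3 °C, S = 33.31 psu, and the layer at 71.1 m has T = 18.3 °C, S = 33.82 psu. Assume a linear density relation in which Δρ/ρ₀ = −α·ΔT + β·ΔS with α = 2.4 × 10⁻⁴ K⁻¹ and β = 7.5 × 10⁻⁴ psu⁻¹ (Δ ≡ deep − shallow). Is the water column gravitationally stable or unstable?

unstable

ΔT = 18.3 − 11.3 = +7.0 K and ΔS = 33.82 − 33.31 = +0.51 psu (deep − shallow).
−αΔT = -1.68 × 10⁻³; βΔS = 3.825 × 10⁻⁴; sum Δρ/ρ₀ = -1.2975 × 10⁻³.
Δρ/ρ₀ < 0, so Δρ < 0: deeper water is lighter → statically unstable; the column would overturn.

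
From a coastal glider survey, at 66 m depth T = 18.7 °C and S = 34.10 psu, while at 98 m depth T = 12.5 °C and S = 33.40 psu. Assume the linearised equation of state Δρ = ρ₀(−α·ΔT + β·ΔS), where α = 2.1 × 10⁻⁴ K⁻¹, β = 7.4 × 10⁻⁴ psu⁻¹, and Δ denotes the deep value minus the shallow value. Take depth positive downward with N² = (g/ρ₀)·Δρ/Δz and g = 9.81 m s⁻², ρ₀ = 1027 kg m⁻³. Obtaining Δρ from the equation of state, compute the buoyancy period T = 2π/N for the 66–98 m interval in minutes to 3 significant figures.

ΔT = -6.2 K, ΔS = -0.70 psu (deep − shallow).
Δρ/ρ₀ = −αΔT + βΔS = 1.302 × 10⁻³ − 5.18 × 10⁻⁴ = 7.84 × 10⁻⁴, so Δρ ≈ 0.8052 kg m⁻³.
N² = (g/ρ₀)·Δρ/Δz = g·(Δρ/ρ₀)/Δz = 9.81 × 7.84 × 10⁻⁴ / 32 = 2.4035 × 10⁻⁴ s⁻².
N = √(2.4035 × 10⁻⁴) = 0.015503 rad s⁻¹ → T = 2π/N = 405.29 s = 6.7548 min ≈ 6.75 min.

6.75 min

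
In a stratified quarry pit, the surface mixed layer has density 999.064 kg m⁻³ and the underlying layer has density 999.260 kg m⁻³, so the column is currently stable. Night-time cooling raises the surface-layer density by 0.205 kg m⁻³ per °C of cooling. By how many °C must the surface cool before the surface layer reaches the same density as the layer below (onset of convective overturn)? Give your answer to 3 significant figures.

0.956 °C

Density deficit of the surface layer: 999.260 − 999.064 = 0.196 kg m⁻³.
Required change = 0.196 / 0.205 = 0.956 °C.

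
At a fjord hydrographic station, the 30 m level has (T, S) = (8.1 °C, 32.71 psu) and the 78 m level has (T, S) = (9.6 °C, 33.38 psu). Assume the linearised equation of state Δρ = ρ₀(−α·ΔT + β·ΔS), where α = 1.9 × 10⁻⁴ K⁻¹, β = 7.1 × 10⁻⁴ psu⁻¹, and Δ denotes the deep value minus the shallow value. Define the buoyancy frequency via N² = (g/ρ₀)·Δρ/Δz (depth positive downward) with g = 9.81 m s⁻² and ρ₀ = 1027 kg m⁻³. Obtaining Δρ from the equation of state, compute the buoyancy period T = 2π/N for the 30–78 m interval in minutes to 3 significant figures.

16.8 min

ΔT = +1.5 K, ΔS = +0.67 psu (deep − shallow).
Δρ/ρ₀ = −αΔT + βΔS = -2.85 × 10⁻⁴ + 4.757 × 10⁻⁴ = 1.907 × 10⁻⁴, so Δρ ≈ 0.1958 kg m⁻³.
N² = (g/ρ₀)·Δρ/Δz = g·(Δρ/ρ₀)/Δz = 9.81 × 1.907 × 10⁻⁴ / 48 = 3.8974 × 10⁻⁵ s⁻².
N = √(3.8974 × 10⁻⁵) = 6.2429 × 10⁻³ rad s⁻¹ → T = 2π/N = 1.0065 × 10³ s = 16.775 min ≈ 16.8 min.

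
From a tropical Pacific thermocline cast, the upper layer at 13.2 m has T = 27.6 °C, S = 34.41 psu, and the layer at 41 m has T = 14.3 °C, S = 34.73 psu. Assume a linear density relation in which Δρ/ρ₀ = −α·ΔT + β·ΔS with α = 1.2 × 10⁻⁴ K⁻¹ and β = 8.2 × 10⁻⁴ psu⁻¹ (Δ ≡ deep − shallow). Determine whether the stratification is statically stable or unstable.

ΔT = 14.3 − 27.6 = -13.3 K and ΔS = 34.73 − 34.41 = +0.32 psu (deep − shallow).
−αΔT = 1.596 × 10⁻³; βΔS = 2.624 × 10⁻⁴; sum Δρ/ρ₀ = 1.8584 × 10⁻³.
Δρ/ρ₀ > 0, so Δρ > 0: deeper water is denser → statically stable.

stable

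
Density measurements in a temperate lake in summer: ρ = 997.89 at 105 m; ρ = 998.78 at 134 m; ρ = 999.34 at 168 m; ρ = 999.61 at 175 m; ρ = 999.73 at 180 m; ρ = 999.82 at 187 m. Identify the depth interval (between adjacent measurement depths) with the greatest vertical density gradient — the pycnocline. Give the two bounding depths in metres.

Compute the density gradient over each adjacent pair:
  105–134 m: Δρ/Δz = 0.89/29 = 0.031 kg m⁻⁴
  134–168 m: Δρ/Δz = 0.56/34 = 0.016 kg m⁻⁴
  168–175 m: Δρ/Δz = 0.27/7 = 0.039 kg m⁻⁴
  175–180 m: Δρ/Δz = 0.12/5 = 0.024 kg m⁻⁴
  180–187 m: Δρ/Δz = 0.09/7 = 0.013 kg m⁻⁴
The largest gradient is in the 168–175 m interval — the pycnocline.

168–175 m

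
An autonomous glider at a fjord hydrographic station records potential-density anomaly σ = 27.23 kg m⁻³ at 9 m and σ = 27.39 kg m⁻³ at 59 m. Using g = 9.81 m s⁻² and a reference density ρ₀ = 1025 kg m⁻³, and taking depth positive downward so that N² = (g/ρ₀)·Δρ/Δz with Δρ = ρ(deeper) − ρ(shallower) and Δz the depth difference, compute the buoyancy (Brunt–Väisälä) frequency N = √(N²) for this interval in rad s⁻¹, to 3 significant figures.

5.53 × 10⁻³ rad s⁻¹

Δρ = 1027.39 − 1027.23 = 0.16 kg m⁻³ over Δz = 59 − 9 = 50 m.
N² = (9.81/1025) × (0.16/50) = 3.0626 × 10⁻⁵ s⁻².
N = √(3.0626 × 10⁻⁵) = 5.5341 × 10⁻³ rad s⁻¹ ≈ 5.53 × 10⁻³ rad s⁻¹.
N² > 0, so the interval is statically stable.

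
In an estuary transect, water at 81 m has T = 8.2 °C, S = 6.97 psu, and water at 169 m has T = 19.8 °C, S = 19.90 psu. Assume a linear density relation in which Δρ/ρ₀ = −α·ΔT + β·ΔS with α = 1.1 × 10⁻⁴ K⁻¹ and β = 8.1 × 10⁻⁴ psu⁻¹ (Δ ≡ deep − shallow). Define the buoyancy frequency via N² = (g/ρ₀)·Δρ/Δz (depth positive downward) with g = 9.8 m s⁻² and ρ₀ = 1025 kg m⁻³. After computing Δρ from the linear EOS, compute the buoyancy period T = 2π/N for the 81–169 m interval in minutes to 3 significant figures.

ΔT = +11.6 K, ΔS = +12.93 psu (deep − shallow).
Δρ/ρ₀ = −αΔT + βΔS = -1.276 × 10⁻³ + 0.0104733 = 9.1973 × 10⁻³, so Δρ ≈ 9.427 kg m⁻³.
N² = (g/ρ₀)·Δρ/Δz = g·(Δρ/ρ₀)/Δz = 9.8 × 9.1973 × 10⁻³ / 88 = 1.0242 × 10⁻³ s⁻².
N = √(1.0242 × 10⁻³) = 0.032003 rad s⁻¹ → T = 2π/N = 196.33 s = 3.2722 min ≈ 3.27 min.

3.27 min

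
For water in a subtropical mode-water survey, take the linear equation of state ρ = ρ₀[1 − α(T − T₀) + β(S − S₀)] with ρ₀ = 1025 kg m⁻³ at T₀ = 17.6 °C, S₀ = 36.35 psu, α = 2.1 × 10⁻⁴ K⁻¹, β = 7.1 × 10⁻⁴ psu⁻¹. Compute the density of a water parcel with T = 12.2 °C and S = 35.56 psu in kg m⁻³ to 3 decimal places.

1025.587 kg m⁻³

T − T₀ = -5.4 K, S − S₀ = -0.79 psu.
Bracket = 1 − α·(-5.4) + β·(-0.79) = 1 + (5.731 × 10⁻⁴) = 1.0005731.
ρ = 1025 × 1.0005731 = 1025.587 kg m⁻³.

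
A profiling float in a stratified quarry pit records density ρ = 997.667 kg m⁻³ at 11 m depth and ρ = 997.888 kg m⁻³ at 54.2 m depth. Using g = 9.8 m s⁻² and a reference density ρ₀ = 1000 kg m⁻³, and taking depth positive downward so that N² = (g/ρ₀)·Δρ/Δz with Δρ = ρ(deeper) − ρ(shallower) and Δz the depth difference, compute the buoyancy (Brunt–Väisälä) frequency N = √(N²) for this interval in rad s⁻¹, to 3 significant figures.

Δρ = 997.888 − 997.667 = 0.221 kg m⁻³ over Δz = 54.2 − 11 = 43.2 m.
N² = (9.8/1000) × (0.221/43.2) = 5.0134 × 10⁻⁵ s⁻².
N = √(5.0134 × 10⁻⁵) = 7.0805 × 10⁻³ rad s⁻¹ ≈ 7.08 × 10⁻³ rad s⁻¹.
Since Δρ > 0 the layer is stably stratified.

7.08 × 10⁻³ rad s⁻¹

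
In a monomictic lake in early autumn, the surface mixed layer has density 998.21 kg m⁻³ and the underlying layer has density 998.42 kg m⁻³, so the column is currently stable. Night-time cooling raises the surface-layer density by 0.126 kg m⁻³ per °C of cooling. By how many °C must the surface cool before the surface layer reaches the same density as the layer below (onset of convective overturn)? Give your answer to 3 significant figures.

Density deficit of the surface layer: 998.42 − 998.21 = 0.21 kg m⁻³.
Required change = 0.21 / 0.126 = 1.67 °C.

1.67 °C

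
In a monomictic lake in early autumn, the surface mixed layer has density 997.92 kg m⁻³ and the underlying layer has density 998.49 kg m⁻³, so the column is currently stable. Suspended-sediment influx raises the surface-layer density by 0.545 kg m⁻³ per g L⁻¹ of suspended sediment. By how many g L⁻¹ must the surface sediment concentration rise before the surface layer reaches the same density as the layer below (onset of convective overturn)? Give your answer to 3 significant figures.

1.05 g L⁻¹

Density deficit of the surface layer: 998.49 − 997.92 = 0.57 kg m⁻³.
Required change = 0.57 / 0.545 = 1.05 g L⁻¹.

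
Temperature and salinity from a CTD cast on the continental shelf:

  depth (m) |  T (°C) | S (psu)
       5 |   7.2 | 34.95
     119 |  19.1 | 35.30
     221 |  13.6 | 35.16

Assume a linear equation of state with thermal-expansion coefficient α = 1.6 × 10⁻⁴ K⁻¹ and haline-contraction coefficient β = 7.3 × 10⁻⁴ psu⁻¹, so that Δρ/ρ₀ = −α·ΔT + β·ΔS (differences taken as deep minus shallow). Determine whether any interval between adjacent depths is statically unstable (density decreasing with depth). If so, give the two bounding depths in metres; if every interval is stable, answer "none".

Evaluate Δρ/ρ₀ = −αΔT + βΔS across each adjacent pair:
  5–119 m: −αΔT+βΔS = −(1.6 × 10⁻⁴)(+11.9)+(7.3 × 10⁻⁴)(+0.35) = -1.6 × 10⁻³ → UNSTABLE
  119–221 m: −αΔT+βΔS = −(1.6 × 10⁻⁴)(-5.5)+(7.3 × 10⁻⁴)(-0.14) = 7.8 × 10⁻⁴ → stable
The 5–119 m interval has Δρ < 0: lighter water underlies denser water.

5–119 m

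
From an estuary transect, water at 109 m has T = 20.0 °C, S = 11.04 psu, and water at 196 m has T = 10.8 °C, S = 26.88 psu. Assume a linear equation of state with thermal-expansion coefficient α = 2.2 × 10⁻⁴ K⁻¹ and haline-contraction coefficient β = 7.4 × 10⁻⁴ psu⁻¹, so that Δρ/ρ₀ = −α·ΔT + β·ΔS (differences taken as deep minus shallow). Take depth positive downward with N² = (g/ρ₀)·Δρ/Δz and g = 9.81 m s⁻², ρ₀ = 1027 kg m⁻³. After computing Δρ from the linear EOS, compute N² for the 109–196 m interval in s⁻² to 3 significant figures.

1.55 × 10⁻³ s⁻²

ΔT = -9.2 K, ΔS = +15.84 psu (deep − shallow).
Δρ/ρ₀ = −αΔT + βΔS = 2.024 × 10⁻³ + 0.0117216 = 0.0137456, so Δρ ≈ 14.12 kg m⁻³.
N² = (g/ρ₀)·Δρ/Δz = g·(Δρ/ρ₀)/Δz = 9.81 × 0.0137456 / 87 = 1.5499 × 10⁻³ s⁻² ≈ 1.55 × 10⁻³ s⁻².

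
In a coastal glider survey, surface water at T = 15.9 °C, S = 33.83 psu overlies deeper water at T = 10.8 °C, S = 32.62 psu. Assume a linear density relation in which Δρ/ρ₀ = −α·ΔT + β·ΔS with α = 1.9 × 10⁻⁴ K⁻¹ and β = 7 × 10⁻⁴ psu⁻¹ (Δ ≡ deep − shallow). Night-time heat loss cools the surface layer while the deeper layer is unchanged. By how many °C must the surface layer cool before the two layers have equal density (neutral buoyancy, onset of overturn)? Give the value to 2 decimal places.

0.64 °C

Neutral buoyancy requires Δρ = 0, i.e. −α(T_deep − T_surf′) + β(S_deep − S_surf) = 0.
T_surf′ = T_deep − (β/α)·ΔS = 10.8 − (7 × 10⁻⁴/1.9 × 10⁻⁴)·(-1.21) = 15.2579 °C.
Cooling required: 15.9 − (15.2579) = 0.6421 °C.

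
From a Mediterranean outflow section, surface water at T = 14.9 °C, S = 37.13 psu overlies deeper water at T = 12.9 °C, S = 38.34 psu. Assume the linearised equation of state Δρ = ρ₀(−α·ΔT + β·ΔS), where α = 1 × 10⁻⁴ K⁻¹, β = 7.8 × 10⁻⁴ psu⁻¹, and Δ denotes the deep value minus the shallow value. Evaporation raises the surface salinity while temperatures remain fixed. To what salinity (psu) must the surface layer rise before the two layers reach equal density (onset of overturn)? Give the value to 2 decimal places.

Neutral buoyancy requires −α(T_deep − T_surf) + β(S_deep − S_surf′) = 0.
S_surf′ = S_deep − (α/β)·ΔT = 38.34 − (1 × 10⁻⁴/7.8 × 10⁻⁴)·(-2.0) = 38.5964 psu.
Increase required: 38.5964 − 37.13 = 1.4664 psu.

38.60 psu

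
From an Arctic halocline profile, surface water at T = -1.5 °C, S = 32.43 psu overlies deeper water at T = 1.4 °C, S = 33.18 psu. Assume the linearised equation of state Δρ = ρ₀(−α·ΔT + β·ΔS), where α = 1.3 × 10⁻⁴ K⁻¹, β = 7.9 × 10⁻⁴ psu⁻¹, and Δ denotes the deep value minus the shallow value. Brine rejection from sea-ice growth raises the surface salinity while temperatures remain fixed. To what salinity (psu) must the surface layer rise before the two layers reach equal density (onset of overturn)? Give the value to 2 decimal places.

Neutral buoyancy requires −α(T_deep − T_surf) + β(S_deep − S_surf′) = 0.
S_surf′ = S_deep − (α/β)·ΔT = 33.18 − (1.3 × 10⁻⁴/7.9 × 10⁻⁴)·(+2.9) = 32.7028 psu.
Increase required: 32.7028 − 32.43 = 0.2728 psu.

32.70 psu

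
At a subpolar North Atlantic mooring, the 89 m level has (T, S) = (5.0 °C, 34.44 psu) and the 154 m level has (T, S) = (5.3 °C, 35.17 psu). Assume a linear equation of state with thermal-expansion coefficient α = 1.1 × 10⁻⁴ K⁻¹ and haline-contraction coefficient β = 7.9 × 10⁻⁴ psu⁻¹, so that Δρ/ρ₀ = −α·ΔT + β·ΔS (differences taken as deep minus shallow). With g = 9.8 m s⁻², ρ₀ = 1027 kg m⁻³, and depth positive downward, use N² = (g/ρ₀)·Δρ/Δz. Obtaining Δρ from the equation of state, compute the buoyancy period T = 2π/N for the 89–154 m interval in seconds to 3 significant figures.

ΔT = +0.3 K, ΔS = +0.73 psu (deep − shallow).
Δρ/ρ₀ = −αΔT + βΔS = -3.30 × 10⁻⁵ + 5.767 × 10⁻⁴ = 5.437 × 10⁻⁴, so Δρ ≈ 0.5584 kg m⁻³.
N² = (g/ρ₀)·Δρ/Δz = g·(Δρ/ρ₀)/Δz = 9.8 × 5.437 × 10⁻⁴ / 65 = 8.1973 × 10⁻⁵ s⁻².
N = √(8.1973 × 10⁻⁵) = 9.0539 × 10⁻³ rad s⁻¹ → T = 2π/N = 693.98 s ≈ 694 s.

694 s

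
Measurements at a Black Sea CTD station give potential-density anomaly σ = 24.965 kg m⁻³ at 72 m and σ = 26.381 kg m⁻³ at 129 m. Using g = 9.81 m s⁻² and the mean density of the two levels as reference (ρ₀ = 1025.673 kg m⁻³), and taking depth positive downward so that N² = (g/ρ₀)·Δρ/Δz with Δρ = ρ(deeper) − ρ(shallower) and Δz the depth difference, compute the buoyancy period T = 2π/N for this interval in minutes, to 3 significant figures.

Δρ = 1026.381 − 1024.965 = 1.416 kg m⁻³ over Δz = 129 − 72 = 57 m.
N² = (9.81/1025.673) × (1.416/57) = 2.3760 × 10⁻⁴ s⁻².
N = √(2.3760 × 10⁻⁴) = 0.015414 rad s⁻¹, so T = 2π/N = 407.63 s = 6.7938 min ≈ 6.79 min.

6.79 min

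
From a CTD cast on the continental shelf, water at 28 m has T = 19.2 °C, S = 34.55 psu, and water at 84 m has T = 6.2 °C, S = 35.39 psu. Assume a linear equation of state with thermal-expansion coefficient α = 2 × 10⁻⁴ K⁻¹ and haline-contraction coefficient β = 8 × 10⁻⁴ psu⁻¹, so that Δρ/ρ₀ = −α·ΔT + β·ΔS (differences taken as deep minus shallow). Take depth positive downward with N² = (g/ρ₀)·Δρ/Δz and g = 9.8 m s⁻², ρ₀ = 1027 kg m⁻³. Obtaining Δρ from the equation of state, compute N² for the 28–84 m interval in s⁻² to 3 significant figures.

ΔT = -13.0 K, ΔS = +0.84 psu (deep − shallow).
Δρ/ρ₀ = −αΔT + βΔS = 2.60 × 10⁻³ + 6.72 × 10⁻⁴ = 3.272 × 10⁻³, so Δρ ≈ 3.360 kg m⁻³.
N² = (g/ρ₀)·Δρ/Δz = g·(Δρ/ρ₀)/Δz = 9.8 × 3.272 × 10⁻³ / 56 = 5.7260 × 10⁻⁴ s⁻² ≈ 5.73 × 10⁻⁴ s⁻².

5.73 × 10⁻⁴ s⁻²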